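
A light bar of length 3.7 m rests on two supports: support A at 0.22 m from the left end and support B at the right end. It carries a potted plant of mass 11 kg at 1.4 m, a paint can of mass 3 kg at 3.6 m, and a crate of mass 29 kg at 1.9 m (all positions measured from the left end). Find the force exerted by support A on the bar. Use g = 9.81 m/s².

Take moments about support B.
Potted plant: 11 × 9.81 = 107.9 N down at 1.4 m → arm 2.3 m, τ = 107.9 × 2.3 = 248.2 N·m counterclockwise.
Paint can: 3 × 9.81 = 29.43 N down at 3.6 m → arm 0.1 m, τ = 29.43 × 0.1 = 2.943 N·m counterclockwise.
Crate: 29 × 9.81 = 284.5 N down at 1.9 m → arm 1.8 m, τ = 284.5 × 1.8 = 512.1 N·m counterclockwise.
Net load moment about support B = 763.2 N·m counterclockwise.
Reaction R at support A is upward at 0.22 m, arm 3.48 m → moment R × 3.48 clockwise.
Στ = 0 ⇒ R × 3.48 = 763.2 ⇒ R = 219 N.

R_A ≈ 219 N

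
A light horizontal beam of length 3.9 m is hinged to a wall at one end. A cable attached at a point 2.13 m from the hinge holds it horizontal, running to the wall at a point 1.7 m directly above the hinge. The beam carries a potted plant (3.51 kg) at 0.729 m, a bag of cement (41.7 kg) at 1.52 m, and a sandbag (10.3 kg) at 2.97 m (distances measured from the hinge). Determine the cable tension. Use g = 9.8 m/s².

Take moments about the hinge.
Potted plant: 3.51 × 9.8 = 34.4 N down at 0.729 m → arm 0.729 m, τ = 34.4 × 0.729 = 25.08 N·m clockwise.
Bag of cement: 41.7 × 9.8 = 408.7 N down at 1.52 m → arm 1.52 m, τ = 408.7 × 1.52 = 621.2 N·m clockwise.
Sandbag: 10.3 × 9.8 = 100.9 N down at 2.97 m → arm 2.97 m, τ = 100.9 × 2.97 = 299.7 N·m clockwise.
Total clockwise load moment = 946 N·m.
The cable tension T acts at 2.13 m; only its component perpendicular to the beam, T sinθ, produces torque. sinθ = h/√(h²+d²) = 1.7/√(1.7²+2.13²) = 0.6238.
Στ = 0 ⇒ T × 2.13 × 0.6238 = 946 ⇒ T = 946 / 1.329 = 712 N.

T ≈ 712 N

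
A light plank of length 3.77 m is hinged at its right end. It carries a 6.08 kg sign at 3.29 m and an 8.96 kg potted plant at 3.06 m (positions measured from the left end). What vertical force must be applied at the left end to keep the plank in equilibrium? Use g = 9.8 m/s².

F ≈ 24.1 N

About the right end:
Sign: 6.08 × 9.8 = 59.58 N down at 3.29 m → arm 0.48 m, τ = 59.58 × 0.48 = 28.6 N·m counterclockwise.
Potted plant: 8.96 × 9.8 = 87.81 N down at 3.06 m → arm 0.71 m, τ = 87.81 × 0.71 = 62.35 N·m counterclockwise.
Net moment of the loads = 90.95 N·m counterclockwise.
The upward force F acts at the left end, arm 3.77 m, giving F × 3.77 clockwise.
Balancing moments: F × 3.77 = 90.95, giving F = 90.95 / 3.77 = 24.1 N.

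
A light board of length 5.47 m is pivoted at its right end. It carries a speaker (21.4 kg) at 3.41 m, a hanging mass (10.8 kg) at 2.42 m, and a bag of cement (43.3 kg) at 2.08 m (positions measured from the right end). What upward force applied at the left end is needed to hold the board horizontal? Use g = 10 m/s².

Take moments about the right end.
Speaker: 21.4 × 10 = 214 N down at 3.41 m → arm 3.41 m, τ = 214 × 3.41 = 729.7 N·m counterclockwise.
Hanging mass: 10.8 × 10 = 108 N down at 2.42 m → arm 2.42 m, τ = 108 × 2.42 = 261.4 N·m counterclockwise.
Bag of cement: 43.3 × 10 = 433 N down at 2.08 m → arm 2.08 m, τ = 433 × 2.08 = 900.6 N·m counterclockwise.
Net moment of the loads = 1892 N·m counterclockwise.
The upward force F acts at the left end, arm 5.47 m, giving F × 5.47 clockwise.
Setting net torque to zero: F × 5.47 = 1892 → F = 1892 / 5.47 = 346 N.

F ≈ 346 N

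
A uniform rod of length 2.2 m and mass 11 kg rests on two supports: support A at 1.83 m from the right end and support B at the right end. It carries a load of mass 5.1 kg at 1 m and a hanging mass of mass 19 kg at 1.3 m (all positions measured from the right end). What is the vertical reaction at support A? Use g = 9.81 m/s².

Choose support B as the axis so its reaction then has zero moment arm.
Beam weight: 11 × 9.81 = 107.9 N down at 1.1 m → arm 1.1 m, τ = 107.9 × 1.1 = 118.7 N·m counterclockwise.
Load: 5.1 × 9.81 = 50.03 N down at 1 m → arm 1 m, τ = 50.03 × 1 = 50.03 N·m counterclockwise.
Hanging mass: 19 × 9.81 = 186.4 N down at 1.3 m → arm 1.3 m, τ = 186.4 × 1.3 = 242.3 N·m counterclockwise.
Net load moment about support B = 411 N·m counterclockwise.
Reaction R at support A is upward at 1.83 m, arm 1.83 m → moment R × 1.83 clockwise.
Balancing moments: R × 1.83 = 411, giving R = 225 N.

R_A ≈ 225 N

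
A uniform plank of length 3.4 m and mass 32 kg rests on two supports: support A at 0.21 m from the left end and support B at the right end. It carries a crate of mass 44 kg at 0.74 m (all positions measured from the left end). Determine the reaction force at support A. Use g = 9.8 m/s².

About support B:
Beam weight: 32 × 9.8 = 313.6 N down at 1.7 m → arm 1.7 m, τ = 313.6 × 1.7 = 533.1 N·m counterclockwise.
Crate: 44 × 9.8 = 431.2 N down at 0.74 m → arm 2.66 m, τ = 431.2 × 2.66 = 1147 N·m counterclockwise.
Net load moment about support B = 1680 N·m counterclockwise.
Reaction R at support A is upward at 0.21 m, arm 3.19 m → moment R × 3.19 clockwise.
For rotational equilibrium, R × 3.19 = 1680, so R = 527 N.

R_A ≈ 527 N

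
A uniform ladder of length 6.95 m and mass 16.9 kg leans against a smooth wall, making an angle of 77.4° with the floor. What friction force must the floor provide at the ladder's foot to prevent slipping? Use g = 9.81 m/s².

Sum moments about the foot of the ladder (the floor normal and friction both act there and drop out).
Ladder weight 16.9×9.81 = 165.8 N acts at 3.475 m along the ladder; its horizontal arm is 3.475·cos77.4° = 0.758 m → τ = 125.7 N·m clockwise.
Wall normal N acts horizontally at the top; its moment arm is the height L sinθ = 6.95·sin77.4° = 6.783 m, counterclockwise.
Setting net torque to zero: N × 6.783 = 125.7 → N = 18.5 N.
ΣFx = 0: friction at the foot balances the wall's push, so f = N_wall = 18.5 N.

f ≈ 18.5 N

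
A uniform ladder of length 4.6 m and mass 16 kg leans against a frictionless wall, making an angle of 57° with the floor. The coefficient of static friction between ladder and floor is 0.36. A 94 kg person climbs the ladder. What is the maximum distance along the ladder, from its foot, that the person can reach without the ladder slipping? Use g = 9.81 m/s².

Sum moments about the foot of the ladder (the floor normal and friction both act there and drop out).
Ladder weight 16×9.81 = 157 N acts at 2.3 m along the ladder; its horizontal arm is 2.3·cos57° = 1.253 m → τ = 196.7 N·m clockwise.
Person weight 94×9.81 = 922.1 N at distance d → arm d·cos57° → τ = 922.1·d·0.5446 clockwise.
Wall normal N at the top has arm L sinθ = 3.858 m counterclockwise, so Στ = 0 gives N·3.858 = 196.7 + 502.2·d.
ΣFy = 0 ⇒ N_floor = 1079 N, so the maximum friction is μ_s·N_floor = 0.36×1079 = 388.4 N. ΣFx = 0 ⇒ N_wall = f, so at the slipping point N = 388.4 N.
Substituting: 388.4×3.858 = 196.7 + 502.2·d ⇒ d = (1498 − 196.7) / 502.2 = 2.59 m.

d ≈ 2.59 m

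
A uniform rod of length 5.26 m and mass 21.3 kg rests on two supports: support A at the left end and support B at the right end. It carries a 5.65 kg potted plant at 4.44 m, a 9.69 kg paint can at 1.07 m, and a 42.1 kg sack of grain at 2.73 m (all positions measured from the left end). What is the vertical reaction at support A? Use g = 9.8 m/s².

Sum moments about support B (its reaction then has zero moment arm).
Beam weight: 21.3 × 9.8 = 208.7 N down at 2.63 m → arm 2.63 m, τ = 208.7 × 2.63 = 548.9 N·m counterclockwise.
Potted plant: 5.65 × 9.8 = 55.37 N down at 4.44 m → arm 0.82 m, τ = 55.37 × 0.82 = 45.4 N·m counterclockwise.
Paint can: 9.69 × 9.8 = 94.96 N down at 1.07 m → arm 4.19 m, τ = 94.96 × 4.19 = 397.9 N·m counterclockwise.
Sack of grain: 42.1 × 9.8 = 412.6 N down at 2.73 m → arm 2.53 m, τ = 412.6 × 2.53 = 1044 N·m counterclockwise.
Net load moment about support B = 2036 N·m counterclockwise.
Reaction R at support A is upward at 0 m, arm 5.26 m → moment R × 5.26 clockwise.
Στ = 0 ⇒ R × 5.26 = 2036 ⇒ R = 387 N.

R_A ≈ 387 N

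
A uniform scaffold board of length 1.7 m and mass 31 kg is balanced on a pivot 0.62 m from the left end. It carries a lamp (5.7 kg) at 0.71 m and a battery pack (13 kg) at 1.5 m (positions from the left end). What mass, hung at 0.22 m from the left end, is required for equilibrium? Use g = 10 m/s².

m ≈ 47.7 kg

About the pivot (at 0.62 m from the left end):
Beam weight: 31 × 10 = 310 N down at 0.85 m → arm 0.23 m, τ = 310 × 0.23 = 71.3 N·m clockwise.
Lamp: 5.7 × 10 = 57 N down at 0.71 m → arm 0.09 m, τ = 57 × 0.09 = 5.13 N·m clockwise.
Battery pack: 13 × 10 = 130 N down at 1.5 m → arm 0.88 m, τ = 130 × 0.88 = 114.4 N·m clockwise.
Net moment of known loads = 190.8 N·m clockwise.
An unknown mass m at 0.22 m has arm 0.4 m; its moment is m·g·0.4 counterclockwise.
Στ = 0 ⇒ m × 10 × 0.4 = 190.8 ⇒ m = 190.8 / (10 × 0.4) = 47.7 kg.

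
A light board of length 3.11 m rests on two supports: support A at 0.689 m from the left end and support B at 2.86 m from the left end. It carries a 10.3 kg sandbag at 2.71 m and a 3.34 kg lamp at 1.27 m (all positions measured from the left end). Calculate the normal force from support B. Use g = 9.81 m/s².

R_B ≈ 103 N

Sum moments about support A (its reaction then has zero moment arm).
Sandbag: 10.3 × 9.81 = 101 N down at 2.71 m → arm 2.021 m, τ = 101 × 2.021 = 204.1 N·m clockwise.
Lamp: 3.34 × 9.81 = 32.77 N down at 1.27 m → arm 0.581 m, τ = 32.77 × 0.581 = 19.04 N·m clockwise.
Net load moment about support A = 223.1 N·m clockwise.
Reaction R at support B is upward at 2.86 m, arm 2.171 m → moment R × 2.171 counterclockwise.
Setting net torque to zero: R × 2.171 = 223.1 → R = 103 N.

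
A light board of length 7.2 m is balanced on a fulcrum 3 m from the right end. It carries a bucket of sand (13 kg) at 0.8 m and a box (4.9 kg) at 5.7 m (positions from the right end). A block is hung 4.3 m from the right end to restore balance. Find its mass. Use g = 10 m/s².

m ≈ 11.8 kg

About the fulcrum (at 3 m from the right end):
Bucket of sand: 13 × 10 = 130 N down at 0.8 m → arm 2.2 m, τ = 130 × 2.2 = 286 N·m clockwise.
Box: 4.9 × 10 = 49 N down at 5.7 m → arm 2.7 m, τ = 49 × 2.7 = 132.3 N·m counterclockwise.
Net moment of known loads = 153.7 N·m clockwise.
An unknown mass m at 4.3 m has arm 1.3 m; its moment is m·g·1.3 counterclockwise.
Setting net torque to zero: m × 10 × 1.3 = 153.7 → m = 153.7 / (10 × 1.3) = 11.8 kg.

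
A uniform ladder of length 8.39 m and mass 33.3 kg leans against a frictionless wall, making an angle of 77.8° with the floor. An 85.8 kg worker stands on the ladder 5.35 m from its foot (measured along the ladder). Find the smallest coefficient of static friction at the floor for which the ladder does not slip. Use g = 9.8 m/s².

μ_min ≈ 0.13

Sum moments about the foot of the ladder (the floor normal and friction both act there and drop out).
Ladder weight 33.3×9.8 = 326.3 N acts at 4.195 m along the ladder; its horizontal arm is 4.195·cos77.8° = 0.8865 m → τ = 289.3 N·m clockwise.
Worker: 85.8×9.8 = 840.8 N at 5.35 m → arm 1.131 m → τ = 950.9 N·m clockwise.
Wall normal N acts horizontally at the top; its moment arm is the height L sinθ = 8.39·sin77.8° = 8.201 m, counterclockwise.
Setting net torque to zero: N × 8.201 = 1240 → N = 151.2 N.
ΣFx = 0 ⇒ f = N_wall = 151.2 N. ΣFy = 0 ⇒ N_floor = 1167 N.
μ_min = f / N_floor = 151.2 / 1167 = 0.13.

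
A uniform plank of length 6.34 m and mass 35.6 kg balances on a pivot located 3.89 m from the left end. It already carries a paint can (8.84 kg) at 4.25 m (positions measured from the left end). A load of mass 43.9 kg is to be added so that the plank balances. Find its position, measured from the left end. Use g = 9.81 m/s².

x ≈ 4.4 m from the left end

Taking torques about the pivot (at 3.89 m from the left end):
Beam weight: 35.6 × 9.81 = 349.2 N down at 3.17 m → arm 0.72 m, τ = 349.2 × 0.72 = 251.4 N·m counterclockwise.
Paint can: 8.84 × 9.81 = 86.72 N down at 4.25 m → arm 0.36 m, τ = 86.72 × 0.36 = 31.22 N·m clockwise.
Net moment of existing loads = 220.2 N·m counterclockwise.
The load weighs 43.9 × 9.81 = 430.7 N and must supply an equal clockwise moment, so its lever arm about the pivot is 220.2 / 430.7 = 0.511 m.
That puts it at 3.89 + 0.511 = 4.4 m from the left end.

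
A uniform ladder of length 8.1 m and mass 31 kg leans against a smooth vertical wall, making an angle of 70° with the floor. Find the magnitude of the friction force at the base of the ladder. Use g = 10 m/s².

f ≈ 56.4 N

About the foot of the ladder:
Ladder weight 31×10 = 310 N acts at 4.05 m along the ladder; its horizontal arm is 4.05·cos70° = 1.385 m → τ = 429.4 N·m clockwise.
Wall normal N acts horizontally at the top; its moment arm is the height L sinθ = 8.1·sin70° = 7.612 m, counterclockwise.
Στ = 0 ⇒ N × 7.612 = 429.4 ⇒ N = 56.4 N.
ΣFx = 0: friction at the foot balances the wall's push, so f = N_wall = 56.4 N.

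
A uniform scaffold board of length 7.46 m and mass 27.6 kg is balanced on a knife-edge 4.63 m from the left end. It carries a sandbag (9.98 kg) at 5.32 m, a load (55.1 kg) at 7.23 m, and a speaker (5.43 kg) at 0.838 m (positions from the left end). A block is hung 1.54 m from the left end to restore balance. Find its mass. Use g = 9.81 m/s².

m ≈ 33.9 kg

Sum moments about the knife-edge (at 4.63 m from the left end) (the support reaction has zero arm there).
Beam weight: 27.6 × 9.81 = 270.8 N down at 3.73 m → arm 0.9 m, τ = 270.8 × 0.9 = 243.7 N·m counterclockwise.
Sandbag: 9.98 × 9.81 = 97.9 N down at 5.32 m → arm 0.69 m, τ = 97.9 × 0.69 = 67.55 N·m clockwise.
Load: 55.1 × 9.81 = 540.5 N down at 7.23 m → arm 2.6 m, τ = 540.5 × 2.6 = 1405 N·m clockwise.
Speaker: 5.43 × 9.81 = 53.27 N down at 0.838 m → arm 3.792 m, τ = 53.27 × 3.792 = 202 N·m counterclockwise.
Net moment of known loads = 1027 N·m clockwise.
An unknown mass m at 1.54 m has arm 3.09 m; its moment is m·g·3.09 counterclockwise.
Balancing moments: m × 9.81 × 3.09 = 1027, giving m = 1027 / (9.81 × 3.09) = 33.9 kg.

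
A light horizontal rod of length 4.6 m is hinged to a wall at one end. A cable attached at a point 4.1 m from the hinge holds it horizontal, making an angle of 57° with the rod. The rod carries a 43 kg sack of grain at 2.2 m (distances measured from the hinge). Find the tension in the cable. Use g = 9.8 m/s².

T ≈ 270 N

Take moments about the hinge.
Sack of grain: 43 × 9.8 = 421.4 N down at 2.2 m → arm 2.2 m, τ = 421.4 × 2.2 = 927.1 N·m clockwise.
Total clockwise load moment = 927.1 N·m.
The cable tension T acts at 4.1 m; only its component perpendicular to the rod, T sinθ, produces torque. sin 57° = 0.8387.
Στ = 0 ⇒ T × 4.1 × 0.8387 = 927.1 ⇒ T = 927.1 / 3.439 = 270 N.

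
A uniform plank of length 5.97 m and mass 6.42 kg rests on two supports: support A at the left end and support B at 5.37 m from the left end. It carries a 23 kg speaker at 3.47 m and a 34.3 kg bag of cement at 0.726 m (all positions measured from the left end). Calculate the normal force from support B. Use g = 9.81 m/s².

R_B ≈ 226 N

Take moments about support A.
Beam weight: 6.42 × 9.81 = 62.98 N down at 2.985 m → arm 2.985 m, τ = 62.98 × 2.985 = 188 N·m clockwise.
Speaker: 23 × 9.81 = 225.6 N down at 3.47 m → arm 3.47 m, τ = 225.6 × 3.47 = 782.8 N·m clockwise.
Bag of cement: 34.3 × 9.81 = 336.5 N down at 0.726 m → arm 0.726 m, τ = 336.5 × 0.726 = 244.3 N·m clockwise.
Net load moment about support A = 1215 N·m clockwise.
Reaction R at support B is upward at 5.37 m, arm 5.37 m → moment R × 5.37 counterclockwise.
For rotational equilibrium, R × 5.37 = 1215, so R = 226 N.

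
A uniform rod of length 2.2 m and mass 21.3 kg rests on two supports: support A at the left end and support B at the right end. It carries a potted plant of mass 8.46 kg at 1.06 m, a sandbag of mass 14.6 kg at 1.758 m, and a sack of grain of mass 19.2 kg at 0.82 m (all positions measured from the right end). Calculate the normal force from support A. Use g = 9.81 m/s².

R_A ≈ 329 N

Sum moments about support B (its reaction then has zero moment arm).
Beam weight: 21.3 × 9.81 = 209 N down at 1.1 m → arm 1.1 m, τ = 209 × 1.1 = 229.9 N·m counterclockwise.
Potted plant: 8.46 × 9.81 = 82.99 N down at 1.06 m → arm 1.06 m, τ = 82.99 × 1.06 = 87.97 N·m counterclockwise.
Sandbag: 14.6 × 9.81 = 143.2 N down at 1.758 m → arm 1.758 m, τ = 143.2 × 1.758 = 251.7 N·m counterclockwise.
Sack of grain: 19.2 × 9.81 = 188.4 N down at 0.82 m → arm 0.82 m, τ = 188.4 × 0.82 = 154.5 N·m counterclockwise.
Net load moment about support B = 724.1 N·m counterclockwise.
Reaction R at support A is upward at 2.2 m, arm 2.2 m → moment R × 2.2 clockwise.
Setting net torque to zero: R × 2.2 = 724.1 → R = 329 N.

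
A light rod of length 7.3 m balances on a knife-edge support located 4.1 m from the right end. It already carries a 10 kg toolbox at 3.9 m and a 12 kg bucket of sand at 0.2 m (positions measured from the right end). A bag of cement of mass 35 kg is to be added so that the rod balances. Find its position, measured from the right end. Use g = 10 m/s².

x ≈ 5.49 m from the right end

Taking torques about the knife-edge support (at 4.1 m from the right end):
Toolbox: 10 × 10 = 100 N down at 3.9 m → arm 0.2 m, τ = 100 × 0.2 = 20 N·m clockwise.
Bucket of sand: 12 × 10 = 120 N down at 0.2 m → arm 3.9 m, τ = 120 × 3.9 = 468 N·m clockwise.
Net moment of existing loads = 488 N·m clockwise.
The bag of cement weighs 35 × 10 = 350 N and must supply an equal counterclockwise moment, so its lever arm about the knife-edge support is 488 / 350 = 1.39 m.
That puts it at 4.1 + 1.39 = 5.49 m from the right end.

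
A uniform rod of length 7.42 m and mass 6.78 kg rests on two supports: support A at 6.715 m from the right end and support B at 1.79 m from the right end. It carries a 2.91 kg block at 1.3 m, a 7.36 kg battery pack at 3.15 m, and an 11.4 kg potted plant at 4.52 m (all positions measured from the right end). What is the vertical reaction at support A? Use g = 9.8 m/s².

R_A ≈ 105 N

About support B:
Beam weight: 6.78 × 9.8 = 66.44 N down at 3.71 m → arm 1.92 m, τ = 66.44 × 1.92 = 127.6 N·m counterclockwise.
Block: 2.91 × 9.8 = 28.52 N down at 1.3 m → arm 0.49 m, τ = 28.52 × 0.49 = 13.97 N·m clockwise.
Battery pack: 7.36 × 9.8 = 72.13 N down at 3.15 m → arm 1.36 m, τ = 72.13 × 1.36 = 98.1 N·m counterclockwise.
Potted plant: 11.4 × 9.8 = 111.7 N down at 4.52 m → arm 2.73 m, τ = 111.7 × 2.73 = 304.9 N·m counterclockwise.
Net load moment about support B = 516.6 N·m counterclockwise.
Reaction R at support A is upward at 6.715 m, arm 4.925 m → moment R × 4.925 clockwise.
Balancing moments: R × 4.925 = 516.6, giving R = 105 N.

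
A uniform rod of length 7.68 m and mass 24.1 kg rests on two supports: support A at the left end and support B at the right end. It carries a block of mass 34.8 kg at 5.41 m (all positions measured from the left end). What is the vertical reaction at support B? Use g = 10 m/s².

R_B ≈ 366 N

About support A:
Beam weight: 24.1 × 10 = 241 N down at 3.84 m → arm 3.84 m, τ = 241 × 3.84 = 925.4 N·m clockwise.
Block: 34.8 × 10 = 348 N down at 5.41 m → arm 5.41 m, τ = 348 × 5.41 = 1883 N·m clockwise.
Net load moment about support A = 2808 N·m clockwise.
Reaction R at support B is upward at 7.68 m, arm 7.68 m → moment R × 7.68 counterclockwise.
Setting net torque to zero: R × 7.68 = 2808 → R = 366 N.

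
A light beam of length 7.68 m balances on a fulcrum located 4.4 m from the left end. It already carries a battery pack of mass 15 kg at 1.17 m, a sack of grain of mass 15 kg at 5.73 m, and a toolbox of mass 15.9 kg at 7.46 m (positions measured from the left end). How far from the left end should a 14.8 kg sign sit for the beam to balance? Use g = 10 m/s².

x ≈ 3.04 m from the left end

Choose the fulcrum (at 4.4 m from the left end) as the axis so the support reaction has zero arm there.
Battery pack: 15 × 10 = 150 N down at 1.17 m → arm 3.23 m, τ = 150 × 3.23 = 484.5 N·m counterclockwise.
Sack of grain: 15 × 10 = 150 N down at 5.73 m → arm 1.33 m, τ = 150 × 1.33 = 199.5 N·m clockwise.
Toolbox: 15.9 × 10 = 159 N down at 7.46 m → arm 3.06 m, τ = 159 × 3.06 = 486.5 N·m clockwise.
Net moment of existing loads = 201.5 N·m clockwise.
The sign weighs 14.8 × 10 = 148 N and must supply an equal counterclockwise moment, so its lever arm about the fulcrum is 201.5 / 148 = 1.36 m.
That puts it at 4.4 − 1.36 = 3.04 m from the left end.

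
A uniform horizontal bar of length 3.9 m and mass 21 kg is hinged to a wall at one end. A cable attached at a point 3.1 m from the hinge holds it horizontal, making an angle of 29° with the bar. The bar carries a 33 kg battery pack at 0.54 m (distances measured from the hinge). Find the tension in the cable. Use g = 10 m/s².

Choose the hinge as the axis so the unknown hinge reaction has zero arm there.
Beam weight: 21 × 10 = 210 N down at 1.95 m → arm 1.95 m, τ = 210 × 1.95 = 409.5 N·m clockwise.
Battery pack: 33 × 10 = 330 N down at 0.54 m → arm 0.54 m, τ = 330 × 0.54 = 178.2 N·m clockwise.
Total clockwise load moment = 587.7 N·m.
The cable tension T acts at 3.1 m; only its component perpendicular to the bar, T sinθ, produces torque. sin 29° = 0.4848.
For rotational equilibrium, T × 3.1 × 0.4848 = 587.7, so T = 587.7 / 1.503 = 391 N.

T ≈ 391 N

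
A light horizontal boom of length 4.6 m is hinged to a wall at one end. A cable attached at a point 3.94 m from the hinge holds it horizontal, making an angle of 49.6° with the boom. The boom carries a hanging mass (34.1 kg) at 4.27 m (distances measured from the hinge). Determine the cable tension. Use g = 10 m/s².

T ≈ 485 N

Choose the hinge as the axis so the unknown hinge reaction has zero arm there.
Hanging mass: 34.1 × 10 = 341 N down at 4.27 m → arm 4.27 m, τ = 341 × 4.27 = 1456 N·m clockwise.
Total clockwise load moment = 1456 N·m.
The cable tension T acts at 3.94 m; only its component perpendicular to the boom, T sinθ, produces torque. sin 49.6° = 0.7615.
For rotational equilibrium, T × 3.94 × 0.7615 = 1456, so T = 1456 / 3 = 485 N.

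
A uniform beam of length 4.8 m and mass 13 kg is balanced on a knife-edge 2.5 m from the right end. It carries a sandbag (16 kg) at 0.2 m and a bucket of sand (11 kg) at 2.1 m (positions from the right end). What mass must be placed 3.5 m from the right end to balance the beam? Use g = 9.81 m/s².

m ≈ 42.5 kg

Take moments about the knife-edge (at 2.5 m from the right end).
Beam weight: 13 × 9.81 = 127.5 N down at 2.4 m → arm 0.1 m, τ = 127.5 × 0.1 = 12.75 N·m clockwise.
Sandbag: 16 × 9.81 = 157 N down at 0.2 m → arm 2.3 m, τ = 157 × 2.3 = 361.1 N·m clockwise.
Bucket of sand: 11 × 9.81 = 107.9 N down at 2.1 m → arm 0.4 m, τ = 107.9 × 0.4 = 43.16 N·m clockwise.
Net moment of known loads = 417 N·m clockwise.
An unknown mass m at 3.5 m has arm 1 m; its moment is m·g·1 counterclockwise.
Setting net torque to zero: m × 9.81 × 1 = 417 → m = 417 / (9.81 × 1) = 42.5 kg.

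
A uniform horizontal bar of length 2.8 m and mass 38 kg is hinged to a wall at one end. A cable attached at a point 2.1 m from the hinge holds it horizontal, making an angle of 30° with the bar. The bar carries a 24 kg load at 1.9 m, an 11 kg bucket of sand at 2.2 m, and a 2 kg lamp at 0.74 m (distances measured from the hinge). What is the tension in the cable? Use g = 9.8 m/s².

T ≈ 1160 N

Choose the hinge as the axis so the unknown hinge reaction has zero arm there.
Beam weight: 38 × 9.8 = 372.4 N down at 1.4 m → arm 1.4 m, τ = 372.4 × 1.4 = 521.4 N·m clockwise.
Load: 24 × 9.8 = 235.2 N down at 1.9 m → arm 1.9 m, τ = 235.2 × 1.9 = 446.9 N·m clockwise.
Bucket of sand: 11 × 9.8 = 107.8 N down at 2.2 m → arm 2.2 m, τ = 107.8 × 2.2 = 237.2 N·m clockwise.
Lamp: 2 × 9.8 = 19.6 N down at 0.74 m → arm 0.74 m, τ = 19.6 × 0.74 = 14.5 N·m clockwise.
Total clockwise load moment = 1220 N·m.
The cable tension T acts at 2.1 m; only its component perpendicular to the bar, T sinθ, produces torque. sin 30° = 0.5.
Balancing moments: T × 2.1 × 0.5 = 1220, giving T = 1220 / 1.05 = 1160 N.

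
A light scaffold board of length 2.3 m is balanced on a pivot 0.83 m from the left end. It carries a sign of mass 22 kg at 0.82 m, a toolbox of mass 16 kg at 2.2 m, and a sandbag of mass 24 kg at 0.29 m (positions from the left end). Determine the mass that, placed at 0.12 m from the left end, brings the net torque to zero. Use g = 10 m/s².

Taking torques about the pivot (at 0.83 m from the left end):
Sign: 22 × 10 = 220 N down at 0.82 m → arm 0.01 m, τ = 220 × 0.01 = 2.2 N·m counterclockwise.
Toolbox: 16 × 10 = 160 N down at 2.2 m → arm 1.37 m, τ = 160 × 1.37 = 219.2 N·m clockwise.
Sandbag: 24 × 10 = 240 N down at 0.29 m → arm 0.54 m, τ = 240 × 0.54 = 129.6 N·m counterclockwise.
Net moment of known loads = 87.4 N·m clockwise.
An unknown mass m at 0.12 m has arm 0.71 m; its moment is m·g·0.71 counterclockwise.
Balancing moments: m × 10 × 0.71 = 87.4, giving m = 87.4 / (10 × 0.71) = 12.3 kg.

m ≈ 12.3 kg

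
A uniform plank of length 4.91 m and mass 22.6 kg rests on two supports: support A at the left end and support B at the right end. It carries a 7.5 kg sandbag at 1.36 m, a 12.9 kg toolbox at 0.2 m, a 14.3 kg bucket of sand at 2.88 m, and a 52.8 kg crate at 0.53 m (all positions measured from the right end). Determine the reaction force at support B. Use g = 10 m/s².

Sum moments about support A (its reaction then has zero moment arm).
Beam weight: 22.6 × 10 = 226 N down at 2.455 m → arm 2.455 m, τ = 226 × 2.455 = 554.8 N·m clockwise.
Sandbag: 7.5 × 10 = 75 N down at 1.36 m → arm 3.55 m, τ = 75 × 3.55 = 266.2 N·m clockwise.
Toolbox: 12.9 × 10 = 129 N down at 0.2 m → arm 4.71 m, τ = 129 × 4.71 = 607.6 N·m clockwise.
Bucket of sand: 14.3 × 10 = 143 N down at 2.88 m → arm 2.03 m, τ = 143 × 2.03 = 290.3 N·m clockwise.
Crate: 52.8 × 10 = 528 N down at 0.53 m → arm 4.38 m, τ = 528 × 4.38 = 2313 N·m clockwise.
Net load moment about support A = 4032 N·m clockwise.
Reaction R at support B is upward at 0 m, arm 4.91 m → moment R × 4.91 counterclockwise.
Setting net torque to zero: R × 4.91 = 4032 → R = 821 N.

R_B ≈ 821 N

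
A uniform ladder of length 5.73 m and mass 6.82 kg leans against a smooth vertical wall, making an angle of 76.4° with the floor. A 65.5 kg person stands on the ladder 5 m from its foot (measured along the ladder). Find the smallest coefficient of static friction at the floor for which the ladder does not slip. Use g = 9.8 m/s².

About the foot of the ladder:
Ladder weight 6.82×9.8 = 66.84 N acts at 2.865 m along the ladder; its horizontal arm is 2.865·cos76.4° = 0.6737 m → τ = 45.03 N·m clockwise.
Person: 65.5×9.8 = 641.9 N at 5 m → arm 1.176 m → τ = 754.9 N·m clockwise.
Wall normal N acts horizontally at the top; its moment arm is the height L sinθ = 5.73·sin76.4° = 5.569 m, counterclockwise.
Στ = 0 ⇒ N × 5.569 = 799.9 ⇒ N = 143.6 N.
ΣFx = 0 ⇒ f = N_wall = 143.6 N. ΣFy = 0 ⇒ N_floor = 708.7 N.
μ_min = f / N_floor = 143.6 / 708.7 = 0.203.

μ_min ≈ 0.203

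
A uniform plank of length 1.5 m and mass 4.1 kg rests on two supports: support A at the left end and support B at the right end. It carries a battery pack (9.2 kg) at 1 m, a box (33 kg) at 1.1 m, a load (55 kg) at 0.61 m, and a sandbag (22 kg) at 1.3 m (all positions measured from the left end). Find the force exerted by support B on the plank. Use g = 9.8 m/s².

R_B ≈ 723 N

Sum moments about support A (its reaction then has zero moment arm).
Beam weight: 4.1 × 9.8 = 40.18 N down at 0.75 m → arm 0.75 m, τ = 40.18 × 0.75 = 30.13 N·m clockwise.
Battery pack: 9.2 × 9.8 = 90.16 N down at 1 m → arm 1 m, τ = 90.16 × 1 = 90.16 N·m clockwise.
Box: 33 × 9.8 = 323.4 N down at 1.1 m → arm 1.1 m, τ = 323.4 × 1.1 = 355.7 N·m clockwise.
Load: 55 × 9.8 = 539 N down at 0.61 m → arm 0.61 m, τ = 539 × 0.61 = 328.8 N·m clockwise.
Sandbag: 22 × 9.8 = 215.6 N down at 1.3 m → arm 1.3 m, τ = 215.6 × 1.3 = 280.3 N·m clockwise.
Net load moment about support A = 1085 N·m clockwise.
Reaction R at support B is upward at 1.5 m, arm 1.5 m → moment R × 1.5 counterclockwise.
For rotational equilibrium, R × 1.5 = 1085, so R = 723 N.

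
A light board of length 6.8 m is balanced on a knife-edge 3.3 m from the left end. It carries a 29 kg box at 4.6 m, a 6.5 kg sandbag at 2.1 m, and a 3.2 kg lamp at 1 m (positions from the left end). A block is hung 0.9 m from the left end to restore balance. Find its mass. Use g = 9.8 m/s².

Choose the knife-edge (at 3.3 m from the left end) as the axis so the support reaction has zero arm there.
Box: 29 × 9.8 = 284.2 N down at 4.6 m → arm 1.3 m, τ = 284.2 × 1.3 = 369.5 N·m clockwise.
Sandbag: 6.5 × 9.8 = 63.7 N down at 2.1 m → arm 1.2 m, τ = 63.7 × 1.2 = 76.44 N·m counterclockwise.
Lamp: 3.2 × 9.8 = 31.36 N down at 1 m → arm 2.3 m, τ = 31.36 × 2.3 = 72.13 N·m counterclockwise.
Net moment of known loads = 220.9 N·m clockwise.
An unknown mass m at 0.9 m has arm 2.4 m; its moment is m·g·2.4 counterclockwise.
Balancing moments: m × 9.8 × 2.4 = 220.9, giving m = 220.9 / (9.8 × 2.4) = 9.39 kg.

m ≈ 9.39 kg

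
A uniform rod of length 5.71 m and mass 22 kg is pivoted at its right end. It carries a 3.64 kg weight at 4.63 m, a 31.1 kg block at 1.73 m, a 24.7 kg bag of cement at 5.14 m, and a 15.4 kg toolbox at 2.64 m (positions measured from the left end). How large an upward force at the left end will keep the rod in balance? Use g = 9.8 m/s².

Taking torques about the right end:
Beam weight: 22 × 9.8 = 215.6 N down at 2.855 m → arm 2.855 m, τ = 215.6 × 2.855 = 615.5 N·m counterclockwise.
Weight: 3.64 × 9.8 = 35.67 N down at 4.63 m → arm 1.08 m, τ = 35.67 × 1.08 = 38.52 N·m counterclockwise.
Block: 31.1 × 9.8 = 304.8 N down at 1.73 m → arm 3.98 m, τ = 304.8 × 3.98 = 1213 N·m counterclockwise.
Bag of cement: 24.7 × 9.8 = 242.1 N down at 5.14 m → arm 0.57 m, τ = 242.1 × 0.57 = 138 N·m counterclockwise.
Toolbox: 15.4 × 9.8 = 150.9 N down at 2.64 m → arm 3.07 m, τ = 150.9 × 3.07 = 463.3 N·m counterclockwise.
Net moment of the loads = 2468 N·m counterclockwise.
The upward force F acts at the left end, arm 5.71 m, giving F × 5.71 clockwise.
Balancing moments: F × 5.71 = 2468, giving F = 2468 / 5.71 = 432 N.

F ≈ 432 N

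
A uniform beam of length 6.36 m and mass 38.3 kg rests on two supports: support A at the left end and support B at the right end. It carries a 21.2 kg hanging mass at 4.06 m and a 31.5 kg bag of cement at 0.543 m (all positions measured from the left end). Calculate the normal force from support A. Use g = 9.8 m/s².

About support B:
Beam weight: 38.3 × 9.8 = 375.3 N down at 3.18 m → arm 3.18 m, τ = 375.3 × 3.18 = 1193 N·m counterclockwise.
Hanging mass: 21.2 × 9.8 = 207.8 N down at 4.06 m → arm 2.3 m, τ = 207.8 × 2.3 = 477.9 N·m counterclockwise.
Bag of cement: 31.5 × 9.8 = 308.7 N down at 0.543 m → arm 5.817 m, τ = 308.7 × 5.817 = 1796 N·m counterclockwise.
Net load moment about support B = 3467 N·m counterclockwise.
Reaction R at support A is upward at 0 m, arm 6.36 m → moment R × 6.36 clockwise.
Balancing moments: R × 6.36 = 3467, giving R = 545 N.

R_A ≈ 545 N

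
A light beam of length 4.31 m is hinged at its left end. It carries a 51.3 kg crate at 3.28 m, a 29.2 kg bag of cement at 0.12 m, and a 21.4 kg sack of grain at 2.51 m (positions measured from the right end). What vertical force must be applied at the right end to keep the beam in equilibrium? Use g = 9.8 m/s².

Sum moments about the left end (the unknown pivot reaction has zero arm there).
Crate: 51.3 × 9.8 = 502.7 N down at 3.28 m → arm 1.03 m, τ = 502.7 × 1.03 = 517.8 N·m clockwise.
Bag of cement: 29.2 × 9.8 = 286.2 N down at 0.12 m → arm 4.19 m, τ = 286.2 × 4.19 = 1199 N·m clockwise.
Sack of grain: 21.4 × 9.8 = 209.7 N down at 2.51 m → arm 1.8 m, τ = 209.7 × 1.8 = 377.5 N·m clockwise.
Net moment of the loads = 2094 N·m clockwise.
The upward force F acts at the right end, arm 4.31 m, giving F × 4.31 counterclockwise.
Setting net torque to zero: F × 4.31 = 2094 → F = 2094 / 4.31 = 486 N.

F ≈ 486 N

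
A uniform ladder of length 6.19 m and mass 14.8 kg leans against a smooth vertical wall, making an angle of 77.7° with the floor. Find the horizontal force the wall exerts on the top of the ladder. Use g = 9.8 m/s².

N_wall ≈ 15.8 N

Taking torques about the foot of the ladder:
Ladder weight 14.8×9.8 = 145 N acts at 3.095 m along the ladder; its horizontal arm is 3.095·cos77.7° = 0.6593 m → τ = 95.6 N·m clockwise.
Wall normal N acts horizontally at the top; its moment arm is the height L sinθ = 6.19·sin77.7° = 6.048 m, counterclockwise.
Στ = 0 ⇒ N × 6.048 = 95.6 ⇒ N = 15.8 N.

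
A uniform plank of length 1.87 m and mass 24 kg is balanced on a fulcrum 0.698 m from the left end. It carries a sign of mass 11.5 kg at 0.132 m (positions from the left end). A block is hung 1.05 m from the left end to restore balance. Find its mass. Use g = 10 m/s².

m ≈ 2.33 kg

Take moments about the fulcrum (at 0.698 m from the left end).
Beam weight: 24 × 10 = 240 N down at 0.935 m → arm 0.237 m, τ = 240 × 0.237 = 56.88 N·m clockwise.
Sign: 11.5 × 10 = 115 N down at 0.132 m → arm 0.566 m, τ = 115 × 0.566 = 65.09 N·m counterclockwise.
Net moment of known loads = 8.21 N·m counterclockwise.
An unknown mass m at 1.05 m has arm 0.352 m; its moment is m·g·0.352 clockwise.
Setting net torque to zero: m × 10 × 0.352 = 8.21 → m = 8.21 / (10 × 0.352) = 2.33 kg.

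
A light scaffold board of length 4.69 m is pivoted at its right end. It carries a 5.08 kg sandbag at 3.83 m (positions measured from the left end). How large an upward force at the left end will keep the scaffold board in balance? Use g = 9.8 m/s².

Taking torques about the right end:
Sandbag: 5.08 × 9.8 = 49.78 N down at 3.83 m → arm 0.86 m, τ = 49.78 × 0.86 = 42.81 N·m counterclockwise.
Net moment of the loads = 42.81 N·m counterclockwise.
The upward force F acts at the left end, arm 4.69 m, giving F × 4.69 clockwise.
Setting net torque to zero: F × 4.69 = 42.81 → F = 42.81 / 4.69 = 9.13 N.

F ≈ 9.13 N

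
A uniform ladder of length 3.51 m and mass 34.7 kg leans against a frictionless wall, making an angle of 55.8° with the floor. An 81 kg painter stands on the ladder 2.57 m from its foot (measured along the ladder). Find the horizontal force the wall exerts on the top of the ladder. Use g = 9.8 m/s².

N_wall ≈ 511 N

Choose the foot of the ladder as the axis so the floor normal and friction both act there and drop out.
Ladder weight 34.7×9.8 = 340.1 N acts at 1.755 m along the ladder; its horizontal arm is 1.755·cos55.8° = 0.9865 m → τ = 335.5 N·m clockwise.
Painter: 81×9.8 = 793.8 N at 2.57 m → arm 1.445 m → τ = 1147 N·m clockwise.
Wall normal N acts horizontally at the top; its moment arm is the height L sinθ = 3.51·sin55.8° = 2.903 m, counterclockwise.
For rotational equilibrium, N × 2.903 = 1482, so N = 511 N.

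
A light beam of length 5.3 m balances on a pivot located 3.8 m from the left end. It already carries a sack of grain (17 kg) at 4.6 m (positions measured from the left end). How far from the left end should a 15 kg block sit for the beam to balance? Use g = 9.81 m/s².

x ≈ 2.89 m from the left end

About the pivot (at 3.8 m from the left end):
Sack of grain: 17 × 9.81 = 166.8 N down at 4.6 m → arm 0.8 m, τ = 166.8 × 0.8 = 133.4 N·m clockwise.
Net moment of existing loads = 133.4 N·m clockwise.
The block weighs 15 × 9.81 = 147.2 N and must supply an equal counterclockwise moment, so its lever arm about the pivot is 133.4 / 147.2 = 0.906 m.
That puts it at 3.8 − 0.906 = 2.89 m from the left end.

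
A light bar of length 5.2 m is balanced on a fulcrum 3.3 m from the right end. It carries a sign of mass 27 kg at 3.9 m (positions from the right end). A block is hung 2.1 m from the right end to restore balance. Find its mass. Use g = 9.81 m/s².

m ≈ 13.5 kg

Choose the fulcrum (at 3.3 m from the right end) as the axis so the support reaction has zero arm there.
Sign: 27 × 9.81 = 264.9 N down at 3.9 m → arm 0.6 m, τ = 264.9 × 0.6 = 158.9 N·m counterclockwise.
Net moment of known loads = 158.9 N·m counterclockwise.
An unknown mass m at 2.1 m has arm 1.2 m; its moment is m·g·1.2 clockwise.
Στ = 0 ⇒ m × 9.81 × 1.2 = 158.9 ⇒ m = 158.9 / (9.81 × 1.2) = 13.5 kg.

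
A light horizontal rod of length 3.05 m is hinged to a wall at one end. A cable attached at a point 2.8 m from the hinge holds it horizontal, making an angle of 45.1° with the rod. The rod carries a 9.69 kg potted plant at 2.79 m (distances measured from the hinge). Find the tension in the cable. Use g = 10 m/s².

T ≈ 136 N

Choose the hinge as the axis so the unknown hinge reaction has zero arm there.
Potted plant: 9.69 × 10 = 96.9 N down at 2.79 m → arm 2.79 m, τ = 96.9 × 2.79 = 270.4 N·m clockwise.
Total clockwise load moment = 270.4 N·m.
The cable tension T acts at 2.8 m; only its component perpendicular to the rod, T sinθ, produces torque. sin 45.1° = 0.7083.
Setting net torque to zero: T × 2.8 × 0.7083 = 270.4 → T = 270.4 / 1.983 = 136 N.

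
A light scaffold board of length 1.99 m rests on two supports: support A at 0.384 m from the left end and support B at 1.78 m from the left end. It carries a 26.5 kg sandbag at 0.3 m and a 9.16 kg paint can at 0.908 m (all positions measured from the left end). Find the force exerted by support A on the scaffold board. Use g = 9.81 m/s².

R_A ≈ 332 N

Taking torques about support B:
Sandbag: 26.5 × 9.81 = 260 N down at 0.3 m → arm 1.48 m, τ = 260 × 1.48 = 384.8 N·m counterclockwise.
Paint can: 9.16 × 9.81 = 89.86 N down at 0.908 m → arm 0.872 m, τ = 89.86 × 0.872 = 78.36 N·m counterclockwise.
Net load moment about support B = 463.2 N·m counterclockwise.
Reaction R at support A is upward at 0.384 m, arm 1.396 m → moment R × 1.396 clockwise.
Balancing moments: R × 1.396 = 463.2, giving R = 332 N.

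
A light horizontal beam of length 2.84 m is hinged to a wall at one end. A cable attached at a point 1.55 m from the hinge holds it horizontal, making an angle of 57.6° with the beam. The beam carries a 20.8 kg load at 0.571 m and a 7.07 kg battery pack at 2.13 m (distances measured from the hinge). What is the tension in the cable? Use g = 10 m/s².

Take moments about the hinge.
Load: 20.8 × 10 = 208 N down at 0.571 m → arm 0.571 m, τ = 208 × 0.571 = 118.8 N·m clockwise.
Battery pack: 7.07 × 10 = 70.7 N down at 2.13 m → arm 2.13 m, τ = 70.7 × 2.13 = 150.6 N·m clockwise.
Total clockwise load moment = 269.4 N·m.
The cable tension T acts at 1.55 m; only its component perpendicular to the beam, T sinθ, produces torque. sin 57.6° = 0.8443.
Στ = 0 ⇒ T × 1.55 × 0.8443 = 269.4 ⇒ T = 269.4 / 1.309 = 206 N.

T ≈ 206 N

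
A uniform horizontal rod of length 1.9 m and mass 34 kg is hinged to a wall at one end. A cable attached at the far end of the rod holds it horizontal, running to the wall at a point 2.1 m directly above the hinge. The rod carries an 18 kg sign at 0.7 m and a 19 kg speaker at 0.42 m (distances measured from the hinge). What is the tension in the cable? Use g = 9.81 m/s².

T ≈ 368 N

About the hinge:
Beam weight: 34 × 9.81 = 333.5 N down at 0.95 m → arm 0.95 m, τ = 333.5 × 0.95 = 316.8 N·m clockwise.
Sign: 18 × 9.81 = 176.6 N down at 0.7 m → arm 0.7 m, τ = 176.6 × 0.7 = 123.6 N·m clockwise.
Speaker: 19 × 9.81 = 186.4 N down at 0.42 m → arm 0.42 m, τ = 186.4 × 0.42 = 78.29 N·m clockwise.
Total clockwise load moment = 518.7 N·m.
The cable tension T acts at 1.9 m; only its component perpendicular to the rod, T sinθ, produces torque. sinθ = h/√(h²+d²) = 2.1/√(2.1²+1.9²) = 0.7415.
Balancing moments: T × 1.9 × 0.7415 = 518.7, giving T = 518.7 / 1.409 = 368 N.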